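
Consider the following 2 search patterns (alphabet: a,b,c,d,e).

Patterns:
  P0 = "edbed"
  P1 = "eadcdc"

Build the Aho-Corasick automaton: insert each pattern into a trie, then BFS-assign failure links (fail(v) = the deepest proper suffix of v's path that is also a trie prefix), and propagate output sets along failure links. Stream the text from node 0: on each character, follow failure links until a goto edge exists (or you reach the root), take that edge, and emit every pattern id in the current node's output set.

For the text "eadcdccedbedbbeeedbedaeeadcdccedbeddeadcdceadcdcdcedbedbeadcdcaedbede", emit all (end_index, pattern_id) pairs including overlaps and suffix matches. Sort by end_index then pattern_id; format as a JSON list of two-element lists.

Build:
Trie nodes:
  n0 'ε': e→1
  n1 'e': a→6 d→2
  n2 'ed': b→3
  n3 'edb': e→4
  n4 'edbe': d→5
  n5 'edbed': ·  ←P0
  n6 'ea': d→7
  n7 'ead': c→8
  n8 'eadc': d→9
  n9 'eadcd': c→10
  n10 'eadcdc': ·  ←P1

Failure links (BFS by depth):
  fail(1) 'e': from fail(0)=0 chase 'e': 0 ⇒ 0;  out=∅∪out(0)=∅
  fail(2) 'ed': from fail(1)=0 chase 'd': 0 ⇒ 0;  out=∅∪out(0)=∅
  fail(6) 'ea': from fail(1)=0 chase 'a': 0 ⇒ 0;  out=∅∪out(0)=∅
  fail(3) 'edb': from fail(2)=0 chase 'b': 0 ⇒ 0;  out=∅∪out(0)=∅
  fail(7) 'ead': from fail(6)=0 chase 'd': 0 ⇒ 0;  out=∅∪out(0)=∅
  fail(4) 'edbe': from fail(3)=0 chase 'e': 0 ⇒ 1;  out=∅∪out(1)=∅
  fail(8) 'eadc': from fail(7)=0 chase 'c': 0 ⇒ 0;  out=∅∪out(0)=∅
  fail(5) 'edbed': from fail(4)=1 chase 'd': 1 ⇒ 2;  out={0}∪out(2)={0}
  fail(9) 'eadcd': from fail(8)=0 chase 'd': 0 ⇒ 0;  out=∅∪out(0)=∅
  fail(10) 'eadcdc': from fail(9)=0 chase 'c': 0 ⇒ 0;  out={1}∪out(0)={1}

Run:
[0] read 'e'  n0⇒n1
[1] read 'a'  n1⇒n6
[2] read 'd'  n6⇒n7
[3] read 'c'  n7⇒n8
[4] read 'd'  n8⇒n9
[5] read 'c'  n9⇒n10  emit P1@[0:5]
[6] read 'c'  n10⇒n0 ·f
[7] read 'e'  n0⇒n1
[8] read 'd'  n1⇒n2
[9] read 'b'  n2⇒n3
[10] read 'e'  n3⇒n4
[11] read 'd'  n4⇒n5  emit P0@[7:11]
[12] read 'b'  n5⇒n3 ·f
[13] read 'b'  n3⇒n0 ·f
[14] read 'e'  n0⇒n1
[15] read 'e'  n1⇒n1 ·f
[16] read 'e'  n1⇒n1 ·f
[17] read 'd'  n1⇒n2
[18] read 'b'  n2⇒n3
[19] read 'e'  n3⇒n4
[20] read 'd'  n4⇒n5  emit P0@[16:20]
[21] read 'a'  n5⇒n0 ·f
[22] read 'e'  n0⇒n1
[23] read 'e'  n1⇒n1 ·f
[24] read 'a'  n1⇒n6
[25] read 'd'  n6⇒n7
[26] read 'c'  n7⇒n8
[27] read 'd'  n8⇒n9
[28] read 'c'  n9⇒n10  emit P1@[23:28]
[29] read 'c'  n10⇒n0 ·f
[30] read 'e'  n0⇒n1
[31] read 'd'  n1⇒n2
[32] read 'b'  n2⇒n3
[33] read 'e'  n3⇒n4
[34] read 'd'  n4⇒n5  emit P0@[30:34]
[35] read 'd'  n5⇒n0 ·f
[36] read 'e'  n0⇒n1
[37] read 'a'  n1⇒n6
[38] read 'd'  n6⇒n7
[39] read 'c'  n7⇒n8
[40] read 'd'  n8⇒n9
[41] read 'c'  n9⇒n10  emit P1@[36:41]
[42] read 'e'  n10⇒n1 ·f
[43] read 'a'  n1⇒n6
[44] read 'd'  n6⇒n7
[45] read 'c'  n7⇒n8
[46] read 'd'  n8⇒n9
[47] read 'c'  n9⇒n10  emit P1@[42:47]
[48] read 'd'  n10⇒n0 ·f
[49] read 'c'  n0⇒n0
[50] read 'e'  n0⇒n1
[51] read 'd'  n1⇒n2
[52] read 'b'  n2⇒n3
[53] read 'e'  n3⇒n4
[54] read 'd'  n4⇒n5  emit P0@[50:54]
[55] read 'b'  n5⇒n3 ·f
[56] read 'e'  n3⇒n4
[57] read 'a'  n4⇒n6 ·f
[58] read 'd'  n6⇒n7
[59] read 'c'  n7⇒n8
[60] read 'd'  n8⇒n9
[61] read 'c'  n9⇒n10  emit P1@[56:61]
[62] read 'a'  n10⇒n0 ·f
[63] read 'e'  n0⇒n1
[64] read 'd'  n1⇒n2
[65] read 'b'  n2⇒n3
[66] read 'e'  n3⇒n4
[67] read 'd'  n4⇒n5  emit P0@[63:67]
[68] read 'e'  n5⇒n1 ·f

Matches: [[5,1],[11,0],[20,0],[28,1],[34,0],[41,1],[47,1],[54,0],[61,1],[67,0]]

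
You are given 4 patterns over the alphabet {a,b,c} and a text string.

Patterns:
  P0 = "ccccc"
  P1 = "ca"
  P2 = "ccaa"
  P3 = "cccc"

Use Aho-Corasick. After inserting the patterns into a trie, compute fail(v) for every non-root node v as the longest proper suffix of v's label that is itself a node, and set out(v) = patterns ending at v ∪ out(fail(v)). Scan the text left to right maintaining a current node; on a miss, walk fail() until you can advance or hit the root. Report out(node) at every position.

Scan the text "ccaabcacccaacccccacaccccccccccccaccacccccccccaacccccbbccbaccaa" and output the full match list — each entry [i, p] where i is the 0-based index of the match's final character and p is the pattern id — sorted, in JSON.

Construct AC machine:
Trie nodes:
  0='ε' goto c→1
  1='c' goto a→6 c→2
  2='cc' goto a→7 c→3
  3='ccc' goto c→4
  4='cccc' goto c→5  ←P3
  5='ccccc' goto ·  ←P0
  6='ca' goto ·  ←P1
  7='cca' goto a→8
  8='ccaa' goto ·  ←P2

Failure links (BFS by depth):
  n1('c'): parent n0 fail=0; on 'c' 0 → fail=0;  out ∅∪∅=∅
  n2('cc'): parent n1 fail=0; on 'c' 0 → fail=1;  out ∅∪∅=∅
  n6('ca'): parent n1 fail=0; on 'a' 0 → fail=0;  out {1}∪∅={1}
  n3('ccc'): parent n2 fail=1; on 'c' 1 → fail=2;  out ∅∪∅=∅
  n7('cca'): parent n2 fail=1; on 'a' 1 → fail=6;  out ∅∪{1}={1}
  n4('cccc'): parent n3 fail=2; on 'c' 2 → fail=3;  out {3}∪∅={3}
  n8('ccaa'): parent n7 fail=6; on 'a' 6→0 → fail=0;  out {2}∪∅={2}
  n5('ccccc'): parent n4 fail=3; on 'c' 3 → fail=4;  out {0}∪{3}={0,3}

Run:
i=0 'c': node 0→1
i=1 'c': node 1→2
i=2 'a': node 2→7  → match P1@[1:2]
i=3 'a': node 7→8  → match P2@[0:3]
i=4 'b': node 8→0 ·f
i=5 'c': node 0→1
i=6 'a': node 1→6  → match P1@[5:6]
i=7 'c': node 6→1 ·f
i=8 'c': node 1→2
i=9 'c': node 2→3
i=10 'a': node 3→7 ·f  → match P1@[9:10]
i=11 'a': node 7→8  → match P2@[8:11]
i=12 'c': node 8→1 ·f
i=13 'c': node 1→2
i=14 'c': node 2→3
i=15 'c': node 3→4  → match P3@[12:15]
i=16 'c': node 4→5  → match P0@[12:16],P3@[13:16]
i=17 'a': node 5→7 ·f  → match P1@[16:17]
i=18 'c': node 7→1 ·f
i=19 'a': node 1→6  → match P1@[18:19]
i=20 'c': node 6→1 ·f
i=21 'c': node 1→2
i=22 'c': node 2→3
i=23 'c': node 3→4  → match P3@[20:23]
i=24 'c': node 4→5  → match P0@[20:24],P3@[21:24]
i=25 'c': node 5→5 ·f  → match P0@[21:25],P3@[22:25]
i=26 'c': node 5→5 ·f  → match P0@[22:26],P3@[23:26]
i=27 'c': node 5→5 ·f  → match P0@[23:27],P3@[24:27]
i=28 'c': node 5→5 ·f  → match P0@[24:28],P3@[25:28]
i=29 'c': node 5→5 ·f  → match P0@[25:29],P3@[26:29]
i=30 'c': node 5→5 ·f  → match P0@[26:30],P3@[27:30]
i=31 'c': node 5→5 ·f  → match P0@[27:31],P3@[28:31]
i=32 'a': node 5→7 ·f  → match P1@[31:32]
i=33 'c': node 7→1 ·f
i=34 'c': node 1→2
i=35 'a': node 2→7  → match P1@[34:35]
i=36 'c': node 7→1 ·f
i=37 'c': node 1→2
i=38 'c': node 2→3
i=39 'c': node 3→4  → match P3@[36:39]
i=40 'c': node 4→5  → match P0@[36:40],P3@[37:40]
i=41 'c': node 5→5 ·f  → match P0@[37:41],P3@[38:41]
i=42 'c': node 5→5 ·f  → match P0@[38:42],P3@[39:42]
i=43 'c': node 5→5 ·f  → match P0@[39:43],P3@[40:43]
i=44 'c': node 5→5 ·f  → match P0@[40:44],P3@[41:44]
i=45 'a': node 5→7 ·f  → match P1@[44:45]
i=46 'a': node 7→8  → match P2@[43:46]
i=47 'c': node 8→1 ·f
i=48 'c': node 1→2
i=49 'c': node 2→3
i=50 'c': node 3→4  → match P3@[47:50]
i=51 'c': node 4→5  → match P0@[47:51],P3@[48:51]
i=52 'b': node 5→0 ·f
i=53 'b': node 0→0
i=54 'c': node 0→1
i=55 'c': node 1→2
i=56 'b': node 2→0 ·f
i=57 'a': node 0→0
i=58 'c': node 0→1
i=59 'c': node 1→2
i=60 'a': node 2→7  → match P1@[59:60]
i=61 'a': node 7→8  → match P2@[58:61]

All matches (sorted): [[2,1],[3,2],[6,1],[10,1],[11,2],[15,3],[16,0],[16,3],[17,1],[19,1],[23,3],[24,0],[24,3],[25,0],[25,3],[26,0],[26,3],[27,0],[27,3],[28,0],[28,3],[29,0],[29,3],[30,0],[30,3],[31,0],[31,3],[32,1],[35,1],[39,3],[40,0],[40,3],[41,0],[41,3],[42,0],[42,3],[43,0],[43,3],[44,0],[44,3],[45,1],[46,2],[50,3],[51,0],[51,3],[60,1],[61,2]]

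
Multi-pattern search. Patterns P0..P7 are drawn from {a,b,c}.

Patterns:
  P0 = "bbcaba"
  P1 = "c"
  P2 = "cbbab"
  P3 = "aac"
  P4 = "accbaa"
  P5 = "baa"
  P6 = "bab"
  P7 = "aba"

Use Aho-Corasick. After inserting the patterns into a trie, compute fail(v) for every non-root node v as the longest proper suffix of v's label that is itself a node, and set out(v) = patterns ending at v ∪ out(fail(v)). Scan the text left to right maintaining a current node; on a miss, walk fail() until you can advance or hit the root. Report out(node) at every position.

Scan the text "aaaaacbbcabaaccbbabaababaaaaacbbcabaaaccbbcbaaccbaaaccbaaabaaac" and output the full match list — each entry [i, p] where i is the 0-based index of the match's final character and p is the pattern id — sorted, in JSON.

Construct AC machine:
Trie (insert patterns):
  n0 'ε': a→12 b→1 c→7
  n1 'b': a→20 b→2
  n2 'bb': c→3
  n3 'bbc': a→4
  n4 'bbca': b→5
  n5 'bbcab': a→6
  n6 'bbcaba': ·  [P0 ends]
  n7 'c': b→8  [P1 ends]
  n8 'cb': b→9
  n9 'cbb': a→10
  n10 'cbba': b→11
  n11 'cbbab': ·  [P2 ends]
  n12 'a': a→13 b→23 c→15
  n13 'aa': c→14
  n14 'aac': ·  [P3 ends]
  n15 'ac': c→16
  n16 'acc': b→17
  n17 'accb': a→18
  n18 'accba': a→19
  n19 'accbaa': ·  [P4 ends]
  n20 'ba': a→21 b→22
  n21 'baa': ·  [P5 ends]
  n22 'bab': ·  [P6 ends]
  n23 'ab': a→24
  n24 'aba': ·  [P7 ends]

BFS fail/out derivation:
  n1('b'): parent n0 fail=0; on 'b' 0 → fail=0;  out ∅∪∅=∅
  n7('c'): parent n0 fail=0; on 'c' 0 → fail=0;  out {1}∪∅={1}
  n12('a'): parent n0 fail=0; on 'a' 0 → fail=0;  out ∅∪∅=∅
  n2('bb'): parent n1 fail=0; on 'b' 0 → fail=1;  out ∅∪∅=∅
  n8('cb'): parent n7 fail=0; on 'b' 0 → fail=1;  out ∅∪∅=∅
  n13('aa'): parent n12 fail=0; on 'a' 0 → fail=12;  out ∅∪∅=∅
  n15('ac'): parent n12 fail=0; on 'c' 0 → fail=7;  out ∅∪{1}={1}
  n20('ba'): parent n1 fail=0; on 'a' 0 → fail=12;  out ∅∪∅=∅
  n23('ab'): parent n12 fail=0; on 'b' 0 → fail=1;  out ∅∪∅=∅
  n3('bbc'): parent n2 fail=1; on 'c' 1→0 → fail=7;  out ∅∪{1}={1}
  n9('cbb'): parent n8 fail=1; on 'b' 1 → fail=2;  out ∅∪∅=∅
  n14('aac'): parent n13 fail=12; on 'c' 12 → fail=15;  out {3}∪{1}={1,3}
  n16('acc'): parent n15 fail=7; on 'c' 7→0 → fail=7;  out ∅∪{1}={1}
  n21('baa'): parent n20 fail=12; on 'a' 12 → fail=13;  out {5}∪∅={5}
  n22('bab'): parent n20 fail=12; on 'b' 12 → fail=23;  out {6}∪∅={6}
  n24('aba'): parent n23 fail=1; on 'a' 1 → fail=20;  out {7}∪∅={7}
  n4('bbca'): parent n3 fail=7; on 'a' 7→0 → fail=12;  out ∅∪∅=∅
  n10('cbba'): parent n9 fail=2; on 'a' 2→1 → fail=20;  out ∅∪∅=∅
  n17('accb'): parent n16 fail=7; on 'b' 7 → fail=8;  out ∅∪∅=∅
  n5('bbcab'): parent n4 fail=12; on 'b' 12 → fail=23;  out ∅∪∅=∅
  n11('cbbab'): parent n10 fail=20; on 'b' 20 → fail=22;  out {2}∪{6}={2,6}
  n18('accba'): parent n17 fail=8; on 'a' 8→1 → fail=20;  out ∅∪∅=∅
  n6('bbcaba'): parent n5 fail=23; on 'a' 23 → fail=24;  out {0}∪{7}={0,7}
  n19('accbaa'): parent n18 fail=20; on 'a' 20 → fail=21;  out {4}∪{5}={4,5}

Run:
[0] read 'a'  n0⇒n12
[1] read 'a'  n12⇒n13
[2] read 'a'  n13⇒n13 (fail-walked)
[3] read 'a'  n13⇒n13 (fail-walked)
[4] read 'a'  n13⇒n13 (fail-walked)
[5] read 'c'  n13⇒n14  → match P1@[5:5],P3@[3:5]
[6] read 'b'  n14⇒n8 (fail-walked)
[7] read 'b'  n8⇒n9
[8] read 'c'  n9⇒n3 (fail-walked)  → match P1@[8:8]
[9] read 'a'  n3⇒n4
[10] read 'b'  n4⇒n5
[11] read 'a'  n5⇒n6  → match P0@[6:11],P7@[9:11]
[12] read 'a'  n6⇒n21 (fail-walked)  → match P5@[10:12]
[13] read 'c'  n21⇒n14 (fail-walked)  → match P1@[13:13],P3@[11:13]
[14] read 'c'  n14⇒n16 (fail-walked)  → match P1@[14:14]
[15] read 'b'  n16⇒n17
[16] read 'b'  n17⇒n9 (fail-walked)
[17] read 'a'  n9⇒n10
[18] read 'b'  n10⇒n11  → match P2@[14:18],P6@[16:18]
[19] read 'a'  n11⇒n24 (fail-walked)  → match P7@[17:19]
[20] read 'a'  n24⇒n21 (fail-walked)  → match P5@[18:20]
[21] read 'b'  n21⇒n23 (fail-walked)
[22] read 'a'  n23⇒n24  → match P7@[20:22]
[23] read 'b'  n24⇒n22 (fail-walked)  → match P6@[21:23]
[24] read 'a'  n22⇒n24 (fail-walked)  → match P7@[22:24]
[25] read 'a'  n24⇒n21 (fail-walked)  → match P5@[23:25]
[26] read 'a'  n21⇒n13 (fail-walked)
[27] read 'a'  n13⇒n13 (fail-walked)
[28] read 'a'  n13⇒n13 (fail-walked)
[29] read 'c'  n13⇒n14  → match P1@[29:29],P3@[27:29]
[30] read 'b'  n14⇒n8 (fail-walked)
[31] read 'b'  n8⇒n9
[32] read 'c'  n9⇒n3 (fail-walked)  → match P1@[32:32]
[33] read 'a'  n3⇒n4
[34] read 'b'  n4⇒n5
[35] read 'a'  n5⇒n6  → match P0@[30:35],P7@[33:35]
[36] read 'a'  n6⇒n21 (fail-walked)  → match P5@[34:36]
[37] read 'a'  n21⇒n13 (fail-walked)
[38] read 'c'  n13⇒n14  → match P1@[38:38],P3@[36:38]
[39] read 'c'  n14⇒n16 (fail-walked)  → match P1@[39:39]
[40] read 'b'  n16⇒n17
[41] read 'b'  n17⇒n9 (fail-walked)
[42] read 'c'  n9⇒n3 (fail-walked)  → match P1@[42:42]
[43] read 'b'  n3⇒n8 (fail-walked)
[44] read 'a'  n8⇒n20 (fail-walked)
[45] read 'a'  n20⇒n21  → match P5@[43:45]
[46] read 'c'  n21⇒n14 (fail-walked)  → match P1@[46:46],P3@[44:46]
[47] read 'c'  n14⇒n16 (fail-walked)  → match P1@[47:47]
[48] read 'b'  n16⇒n17
[49] read 'a'  n17⇒n18
[50] read 'a'  n18⇒n19  → match P4@[45:50],P5@[48:50]
[51] read 'a'  n19⇒n13 (fail-walked)
[52] read 'c'  n13⇒n14  → match P1@[52:52],P3@[50:52]
[53] read 'c'  n14⇒n16 (fail-walked)  → match P1@[53:53]
[54] read 'b'  n16⇒n17
[55] read 'a'  n17⇒n18
[56] read 'a'  n18⇒n19  → match P4@[51:56],P5@[54:56]
[57] read 'a'  n19⇒n13 (fail-walked)
[58] read 'b'  n13⇒n23 (fail-walked)
[59] read 'a'  n23⇒n24  → match P7@[57:59]
[60] read 'a'  n24⇒n21 (fail-walked)  → match P5@[58:60]
[61] read 'a'  n21⇒n13 (fail-walked)
[62] read 'c'  n13⇒n14  → match P1@[62:62],P3@[60:62]

All matches (sorted): [[5,1],[5,3],[8,1],[11,0],[11,7],[12,5],[13,1],[13,3],[14,1],[18,2],[18,6],[19,7],[20,5],[22,7],[23,6],[24,7],[25,5],[29,1],[29,3],[32,1],[35,0],[35,7],[36,5],[38,1],[38,3],[39,1],[42,1],[45,5],[46,1],[46,3],[47,1],[50,4],[50,5],[52,1],[52,3],[53,1],[56,4],[56,5],[59,7],[60,5],[62,1],[62,3]]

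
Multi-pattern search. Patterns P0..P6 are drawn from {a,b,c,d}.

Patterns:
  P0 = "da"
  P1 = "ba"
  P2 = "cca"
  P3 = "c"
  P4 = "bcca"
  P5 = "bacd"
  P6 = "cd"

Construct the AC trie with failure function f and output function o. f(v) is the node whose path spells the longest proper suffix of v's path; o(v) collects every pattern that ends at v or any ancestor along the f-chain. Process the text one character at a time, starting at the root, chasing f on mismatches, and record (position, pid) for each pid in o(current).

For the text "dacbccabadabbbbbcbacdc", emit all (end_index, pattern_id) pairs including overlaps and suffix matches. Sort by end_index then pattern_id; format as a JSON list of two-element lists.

Construct AC machine:
Trie (insert patterns):
  n0 'ε': b→3 c→5 d→1
  n1 'd': a→2
  n2 'da': ·  ←P0
  n3 'b': a→4 c→8
  n4 'ba': c→11  ←P1
  n5 'c': c→6 d→13  ←P3
  n6 'cc': a→7
  n7 'cca': ·  ←P2
  n8 'bc': c→9
  n9 'bcc': a→10
  n10 'bcca': ·  ←P4
  n11 'bac': d→12
  n12 'bacd': ·  ←P5
  n13 'cd': ·  ←P6

BFS fail/out derivation:
  fail(1) 'd': from fail(0)=0 chase 'd': 0 ⇒ 0;  out=∅∪out(0)=∅
  fail(3) 'b': from fail(0)=0 chase 'b': 0 ⇒ 0;  out=∅∪out(0)=∅
  fail(5) 'c': from fail(0)=0 chase 'c': 0 ⇒ 0;  out={3}∪out(0)={3}
  fail(2) 'da': from fail(1)=0 chase 'a': 0 ⇒ 0;  out={0}∪out(0)={0}
  fail(4) 'ba': from fail(3)=0 chase 'a': 0 ⇒ 0;  out={1}∪out(0)={1}
  fail(6) 'cc': from fail(5)=0 chase 'c': 0 ⇒ 5;  out=∅∪out(5)={3}
  fail(8) 'bc': from fail(3)=0 chase 'c': 0 ⇒ 5;  out=∅∪out(5)={3}
  fail(13) 'cd': from fail(5)=0 chase 'd': 0 ⇒ 1;  out={6}∪out(1)={6}
  fail(7) 'cca': from fail(6)=5 chase 'a': 5→0 ⇒ 0;  out={2}∪out(0)={2}
  fail(9) 'bcc': from fail(8)=5 chase 'c': 5 ⇒ 6;  out=∅∪out(6)={3}
  fail(11) 'bac': from fail(4)=0 chase 'c': 0 ⇒ 5;  out=∅∪out(5)={3}
  fail(10) 'bcca': from fail(9)=6 chase 'a': 6 ⇒ 7;  out={4}∪out(7)={2,4}
  fail(12) 'bacd': from fail(11)=5 chase 'd': 5 ⇒ 13;  out={5}∪out(13)={5,6}

Scan:
[0] read 'd'  n0⇒n1
[1] read 'a'  n1⇒n2  → match P0@[0:1]
[2] read 'c'  n2⇒n5 (via fail)  → match P3@[2:2]
[3] read 'b'  n5⇒n3 (via fail)
[4] read 'c'  n3⇒n8  → match P3@[4:4]
[5] read 'c'  n8⇒n9  → match P3@[5:5]
[6] read 'a'  n9⇒n10  → match P2@[4:6],P4@[3:6]
[7] read 'b'  n10⇒n3 (via fail)
[8] read 'a'  n3⇒n4  → match P1@[7:8]
[9] read 'd'  n4⇒n1 (via fail)
[10] read 'a'  n1⇒n2  → match P0@[9:10]
[11] read 'b'  n2⇒n3 (via fail)
[12] read 'b'  n3⇒n3 (via fail)
[13] read 'b'  n3⇒n3 (via fail)
[14] read 'b'  n3⇒n3 (via fail)
[15] read 'b'  n3⇒n3 (via fail)
[16] read 'c'  n3⇒n8  → match P3@[16:16]
[17] read 'b'  n8⇒n3 (via fail)
[18] read 'a'  n3⇒n4  → match P1@[17:18]
[19] read 'c'  n4⇒n11  → match P3@[19:19]
[20] read 'd'  n11⇒n12  → match P5@[17:20],P6@[19:20]
[21] read 'c'  n12⇒n5 (via fail)  → match P3@[21:21]

Matches: [[1,0],[2,3],[4,3],[5,3],[6,2],[6,4],[8,1],[10,0],[16,3],[18,1],[19,3],[20,5],[20,6],[21,3]]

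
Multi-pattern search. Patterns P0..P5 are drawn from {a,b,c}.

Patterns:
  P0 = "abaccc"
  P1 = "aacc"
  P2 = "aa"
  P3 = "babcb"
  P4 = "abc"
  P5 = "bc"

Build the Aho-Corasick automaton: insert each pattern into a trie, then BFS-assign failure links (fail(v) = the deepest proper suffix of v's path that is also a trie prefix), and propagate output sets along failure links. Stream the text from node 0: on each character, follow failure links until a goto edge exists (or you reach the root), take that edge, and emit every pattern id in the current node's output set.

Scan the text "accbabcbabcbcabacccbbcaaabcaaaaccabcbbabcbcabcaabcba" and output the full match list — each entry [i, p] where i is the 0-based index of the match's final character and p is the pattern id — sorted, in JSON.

Build automaton:
Trie (insert patterns):
  n0 'ε': a→1 b→10
  n1 'a': a→7 b→2
  n2 'ab': a→3 c→15
  n3 'aba': c→4
  n4 'abac': c→5
  n5 'abacc': c→6
  n6 'abaccc': ·  [P0 ends]
  n7 'aa': c→8  [P2 ends]
  n8 'aac': c→9
  n9 'aacc': ·  [P1 ends]
  n10 'b': a→11 c→16
  n11 'ba': b→12
  n12 'bab': c→13
  n13 'babc': b→14
  n14 'babcb': ·  [P3 ends]
  n15 'abc': ·  [P4 ends]
  n16 'bc': ·  [P5 ends]

Failure links (BFS by depth):
  fail(1) 'a': from fail(0)=0 chase 'a': 0 ⇒ 0;  out=∅∪out(0)=∅
  fail(10) 'b': from fail(0)=0 chase 'b': 0 ⇒ 0;  out=∅∪out(0)=∅
  fail(2) 'ab': from fail(1)=0 chase 'b': 0 ⇒ 10;  out=∅∪out(10)=∅
  fail(7) 'aa': from fail(1)=0 chase 'a': 0 ⇒ 1;  out={2}∪out(1)={2}
  fail(11) 'ba': from fail(10)=0 chase 'a': 0 ⇒ 1;  out=∅∪out(1)=∅
  fail(16) 'bc': from fail(10)=0 chase 'c': 0 ⇒ 0;  out={5}∪out(0)={5}
  fail(3) 'aba': from fail(2)=10 chase 'a': 10 ⇒ 11;  out=∅∪out(11)=∅
  fail(8) 'aac': from fail(7)=1 chase 'c': 1→0 ⇒ 0;  out=∅∪out(0)=∅
  fail(12) 'bab': from fail(11)=1 chase 'b': 1 ⇒ 2;  out=∅∪out(2)=∅
  fail(15) 'abc': from fail(2)=10 chase 'c': 10 ⇒ 16;  out={4}∪out(16)={4,5}
  fail(4) 'abac': from fail(3)=11 chase 'c': 11→1→0 ⇒ 0;  out=∅∪out(0)=∅
  fail(9) 'aacc': from fail(8)=0 chase 'c': 0 ⇒ 0;  out={1}∪out(0)={1}
  fail(13) 'babc': from fail(12)=2 chase 'c': 2 ⇒ 15;  out=∅∪out(15)={4,5}
  fail(5) 'abacc': from fail(4)=0 chase 'c': 0 ⇒ 0;  out=∅∪out(0)=∅
  fail(14) 'babcb': from fail(13)=15 chase 'b': 15→16→0 ⇒ 10;  out={3}∪out(10)={3}
  fail(6) 'abaccc': from fail(5)=0 chase 'c': 0 ⇒ 0;  out={0}∪out(0)={0}

Text stream:
i=0 'a': node 0→1
i=1 'c': node 1→0 ·f
i=2 'c': node 0→0
i=3 'b': node 0→10
i=4 'a': node 10→11
i=5 'b': node 11→12
i=6 'c': node 12→13  emit P4@[4:6],P5@[5:6]
i=7 'b': node 13→14  emit P3@[3:7]
i=8 'a': node 14→11 ·f
i=9 'b': node 11→12
i=10 'c': node 12→13  emit P4@[8:10],P5@[9:10]
i=11 'b': node 13→14  emit P3@[7:11]
i=12 'c': node 14→16 ·f  emit P5@[11:12]
i=13 'a': node 16→1 ·f
i=14 'b': node 1→2
i=15 'a': node 2→3
i=16 'c': node 3→4
i=17 'c': node 4→5
i=18 'c': node 5→6  emit P0@[13:18]
i=19 'b': node 6→10 ·f
i=20 'b': node 10→10 ·f
i=21 'c': node 10→16  emit P5@[20:21]
i=22 'a': node 16→1 ·f
i=23 'a': node 1→7  emit P2@[22:23]
i=24 'a': node 7→7 ·f  emit P2@[23:24]
i=25 'b': node 7→2 ·f
i=26 'c': node 2→15  emit P4@[24:26],P5@[25:26]
i=27 'a': node 15→1 ·f
i=28 'a': node 1→7  emit P2@[27:28]
i=29 'a': node 7→7 ·f  emit P2@[28:29]
i=30 'a': node 7→7 ·f  emit P2@[29:30]
i=31 'c': node 7→8
i=32 'c': node 8→9  emit P1@[29:32]
i=33 'a': node 9→1 ·f
i=34 'b': node 1→2
i=35 'c': node 2→15  emit P4@[33:35],P5@[34:35]
i=36 'b': node 15→10 ·f
i=37 'b': node 10→10 ·f
i=38 'a': node 10→11
i=39 'b': node 11→12
i=40 'c': node 12→13  emit P4@[38:40],P5@[39:40]
i=41 'b': node 13→14  emit P3@[37:41]
i=42 'c': node 14→16 ·f  emit P5@[41:42]
i=43 'a': node 16→1 ·f
i=44 'b': node 1→2
i=45 'c': node 2→15  emit P4@[43:45],P5@[44:45]
i=46 'a': node 15→1 ·f
i=47 'a': node 1→7  emit P2@[46:47]
i=48 'b': node 7→2 ·f
i=49 'c': node 2→15  emit P4@[47:49],P5@[48:49]
i=50 'b': node 15→10 ·f
i=51 'a': node 10→11

All matches (sorted): [[6,4],[6,5],[7,3],[10,4],[10,5],[11,3],[12,5],[18,0],[21,5],[23,2],[24,2],[26,4],[26,5],[28,2],[29,2],[30,2],[32,1],[35,4],[35,5],[40,4],[40,5],[41,3],[42,5],[45,4],[45,5],[47,2],[49,4],[49,5]]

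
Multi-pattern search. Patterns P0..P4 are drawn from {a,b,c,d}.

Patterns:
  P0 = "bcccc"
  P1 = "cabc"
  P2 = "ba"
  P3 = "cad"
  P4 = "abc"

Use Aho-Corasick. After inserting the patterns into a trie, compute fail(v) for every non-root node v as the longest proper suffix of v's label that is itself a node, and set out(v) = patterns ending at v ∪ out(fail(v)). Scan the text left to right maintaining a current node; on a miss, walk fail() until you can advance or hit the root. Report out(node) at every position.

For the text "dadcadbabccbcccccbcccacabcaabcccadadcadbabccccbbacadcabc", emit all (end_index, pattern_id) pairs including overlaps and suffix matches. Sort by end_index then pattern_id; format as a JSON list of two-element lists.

Build:
Trie nodes:
  0='ε' goto a→12 b→1 c→6
  1='b' goto a→10 c→2
  2='bc' goto c→3
  3='bcc' goto c→4
  4='bccc' goto c→5
  5='bcccc' goto ·  ←P0
  6='c' goto a→7
  7='ca' goto b→8 d→11
  8='cab' goto c→9
  9='cabc' goto ·  ←P1
  10='ba' goto ·  ←P2
  11='cad' goto ·  ←P3
  12='a' goto b→13
  13='ab' goto c→14
  14='abc' goto ·  ←P4

Failure links (BFS by depth):
  n1('b'): parent n0 fail=0; on 'b' 0 → fail=0;  out ∅∪∅=∅
  n6('c'): parent n0 fail=0; on 'c' 0 → fail=0;  out ∅∪∅=∅
  n12('a'): parent n0 fail=0; on 'a' 0 → fail=0;  out ∅∪∅=∅
  n2('bc'): parent n1 fail=0; on 'c' 0 → fail=6;  out ∅∪∅=∅
  n7('ca'): parent n6 fail=0; on 'a' 0 → fail=12;  out ∅∪∅=∅
  n10('ba'): parent n1 fail=0; on 'a' 0 → fail=12;  out {2}∪∅={2}
  n13('ab'): parent n12 fail=0; on 'b' 0 → fail=1;  out ∅∪∅=∅
  n3('bcc'): parent n2 fail=6; on 'c' 6→0 → fail=6;  out ∅∪∅=∅
  n8('cab'): parent n7 fail=12; on 'b' 12 → fail=13;  out ∅∪∅=∅
  n11('cad'): parent n7 fail=12; on 'd' 12→0 → fail=0;  out {3}∪∅={3}
  n14('abc'): parent n13 fail=1; on 'c' 1 → fail=2;  out {4}∪∅={4}
  n4('bccc'): parent n3 fail=6; on 'c' 6→0 → fail=6;  out ∅∪∅=∅
  n9('cabc'): parent n8 fail=13; on 'c' 13 → fail=14;  out {1}∪{4}={1,4}
  n5('bcccc'): parent n4 fail=6; on 'c' 6→0 → fail=6;  out {0}∪∅={0}

Run:
[0] read 'd'  n0⇒n0
[1] read 'a'  n0⇒n12
[2] read 'd'  n12⇒n0 ·f
[3] read 'c'  n0⇒n6
[4] read 'a'  n6⇒n7
[5] read 'd'  n7⇒n11  ** P3@[3:5]
[6] read 'b'  n11⇒n1 ·f
[7] read 'a'  n1⇒n10  ** P2@[6:7]
[8] read 'b'  n10⇒n13 ·f
[9] read 'c'  n13⇒n14  ** P4@[7:9]
[10] read 'c'  n14⇒n3 ·f
[11] read 'b'  n3⇒n1 ·f
[12] read 'c'  n1⇒n2
[13] read 'c'  n2⇒n3
[14] read 'c'  n3⇒n4
[15] read 'c'  n4⇒n5  ** P0@[11:15]
[16] read 'c'  n5⇒n6 ·f
[17] read 'b'  n6⇒n1 ·f
[18] read 'c'  n1⇒n2
[19] read 'c'  n2⇒n3
[20] read 'c'  n3⇒n4
[21] read 'a'  n4⇒n7 ·f
[22] read 'c'  n7⇒n6 ·f
[23] read 'a'  n6⇒n7
[24] read 'b'  n7⇒n8
[25] read 'c'  n8⇒n9  ** P1@[22:25],P4@[23:25]
[26] read 'a'  n9⇒n7 ·f
[27] read 'a'  n7⇒n12 ·f
[28] read 'b'  n12⇒n13
[29] read 'c'  n13⇒n14  ** P4@[27:29]
[30] read 'c'  n14⇒n3 ·f
[31] read 'c'  n3⇒n4
[32] read 'a'  n4⇒n7 ·f
[33] read 'd'  n7⇒n11  ** P3@[31:33]
[34] read 'a'  n11⇒n12 ·f
[35] read 'd'  n12⇒n0 ·f
[36] read 'c'  n0⇒n6
[37] read 'a'  n6⇒n7
[38] read 'd'  n7⇒n11  ** P3@[36:38]
[39] read 'b'  n11⇒n1 ·f
[40] read 'a'  n1⇒n10  ** P2@[39:40]
[41] read 'b'  n10⇒n13 ·f
[42] read 'c'  n13⇒n14  ** P4@[40:42]
[43] read 'c'  n14⇒n3 ·f
[44] read 'c'  n3⇒n4
[45] read 'c'  n4⇒n5  ** P0@[41:45]
[46] read 'b'  n5⇒n1 ·f
[47] read 'b'  n1⇒n1 ·f
[48] read 'a'  n1⇒n10  ** P2@[47:48]
[49] read 'c'  n10⇒n6 ·f
[50] read 'a'  n6⇒n7
[51] read 'd'  n7⇒n11  ** P3@[49:51]
[52] read 'c'  n11⇒n6 ·f
[53] read 'a'  n6⇒n7
[54] read 'b'  n7⇒n8
[55] read 'c'  n8⇒n9  ** P1@[52:55],P4@[53:55]

All matches (sorted): [[5,3],[7,2],[9,4],[15,0],[25,1],[25,4],[29,4],[33,3],[38,3],[40,2],[42,4],[45,0],[48,2],[51,3],[55,1],[55,4]]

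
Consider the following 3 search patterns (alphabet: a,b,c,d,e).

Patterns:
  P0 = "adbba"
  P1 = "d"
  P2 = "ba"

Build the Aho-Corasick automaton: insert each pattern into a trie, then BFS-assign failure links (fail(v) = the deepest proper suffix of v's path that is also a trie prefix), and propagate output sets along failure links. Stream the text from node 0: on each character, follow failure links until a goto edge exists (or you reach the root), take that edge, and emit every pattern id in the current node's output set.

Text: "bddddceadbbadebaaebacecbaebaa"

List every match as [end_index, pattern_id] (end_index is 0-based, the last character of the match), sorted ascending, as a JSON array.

Construct AC machine:
Trie (insert patterns):
  n0 'ε': a→1 b→7 d→6
  n1 'a': d→2
  n2 'ad': b→3
  n3 'adb': b→4
  n4 'adbb': a→5
  n5 'adbba': ·  [P0 ends]
  n6 'd': ·  [P1 ends]
  n7 'b': a→8
  n8 'ba': ·  [P2 ends]

BFS fail/out derivation:
  n1('a'): parent n0 fail=0; on 'a' 0 → fail=0;  out ∅∪∅=∅
  n6('d'): parent n0 fail=0; on 'd' 0 → fail=0;  out {1}∪∅={1}
  n7('b'): parent n0 fail=0; on 'b' 0 → fail=0;  out ∅∪∅=∅
  n2('ad'): parent n1 fail=0; on 'd' 0 → fail=6;  out ∅∪{1}={1}
  n8('ba'): parent n7 fail=0; on 'a' 0 → fail=1;  out {2}∪∅={2}
  n3('adb'): parent n2 fail=6; on 'b' 6→0 → fail=7;  out ∅∪∅=∅
  n4('adbb'): parent n3 fail=7; on 'b' 7→0 → fail=7;  out ∅∪∅=∅
  n5('adbba'): parent n4 fail=7; on 'a' 7 → fail=8;  out {0}∪{2}={0,2}

Run:
i=0 'b': node 0→7
i=1 'd': node 7→6 (via fail)  → match P1@[1:1]
i=2 'd': node 6→6 (via fail)  → match P1@[2:2]
i=3 'd': node 6→6 (via fail)  → match P1@[3:3]
i=4 'd': node 6→6 (via fail)  → match P1@[4:4]
i=5 'c': node 6→0 (via fail)
i=6 'e': node 0→0
i=7 'a': node 0→1
i=8 'd': node 1→2  → match P1@[8:8]
i=9 'b': node 2→3
i=10 'b': node 3→4
i=11 'a': node 4→5  → match P0@[7:11],P2@[10:11]
i=12 'd': node 5→2 (via fail)  → match P1@[12:12]
i=13 'e': node 2→0 (via fail)
i=14 'b': node 0→7
i=15 'a': node 7→8  → match P2@[14:15]
i=16 'a': node 8→1 (via fail)
i=17 'e': node 1→0 (via fail)
i=18 'b': node 0→7
i=19 'a': node 7→8  → match P2@[18:19]
i=20 'c': node 8→0 (via fail)
i=21 'e': node 0→0
i=22 'c': node 0→0
i=23 'b': node 0→7
i=24 'a': node 7→8  → match P2@[23:24]
i=25 'e': node 8→0 (via fail)
i=26 'b': node 0→7
i=27 'a': node 7→8  → match P2@[26:27]
i=28 'a': node 8→1 (via fail)

Matches: [[1,1],[2,1],[3,1],[4,1],[8,1],[11,0],[11,2],[12,1],[15,2],[19,2],[24,2],[27,2]]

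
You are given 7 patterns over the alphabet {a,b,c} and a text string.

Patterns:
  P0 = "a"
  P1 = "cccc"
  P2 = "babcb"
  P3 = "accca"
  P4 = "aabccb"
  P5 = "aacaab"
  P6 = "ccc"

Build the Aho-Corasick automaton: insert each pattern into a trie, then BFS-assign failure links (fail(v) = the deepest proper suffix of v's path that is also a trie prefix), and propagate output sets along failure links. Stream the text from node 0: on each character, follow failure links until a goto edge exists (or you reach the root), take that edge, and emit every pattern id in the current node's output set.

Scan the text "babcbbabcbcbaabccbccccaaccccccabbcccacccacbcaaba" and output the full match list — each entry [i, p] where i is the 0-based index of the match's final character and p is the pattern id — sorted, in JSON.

Build automaton:
Trie nodes:
  0='ε' goto a→1 b→6 c→2
  1='a' goto a→15 c→11  ←P0
  2='c' goto c→3
  3='cc' goto c→4
  4='ccc' goto c→5  ←P6
  5='cccc' goto ·  ←P1
  6='b' goto a→7
  7='ba' goto b→8
  8='bab' goto c→9
  9='babc' goto b→10
  10='babcb' goto ·  ←P2
  11='ac' goto c→12
  12='acc' goto c→13
  13='accc' goto a→14
  14='accca' goto ·  ←P3
  15='aa' goto b→16 c→20
  16='aab' goto c→17
  17='aabc' goto c→18
  18='aabcc' goto b→19
  19='aabccb' goto ·  ←P4
  20='aac' goto a→21
  21='aaca' goto a→22
  22='aacaa' goto b→23
  23='aacaab' goto ·  ←P5

Failure links (BFS by depth):
  fail(1) 'a': from fail(0)=0 chase 'a': 0 ⇒ 0;  out={0}∪out(0)={0}
  fail(2) 'c': from fail(0)=0 chase 'c': 0 ⇒ 0;  out=∅∪out(0)=∅
  fail(6) 'b': from fail(0)=0 chase 'b': 0 ⇒ 0;  out=∅∪out(0)=∅
  fail(3) 'cc': from fail(2)=0 chase 'c': 0 ⇒ 2;  out=∅∪out(2)=∅
  fail(7) 'ba': from fail(6)=0 chase 'a': 0 ⇒ 1;  out=∅∪out(1)={0}
  fail(11) 'ac': from fail(1)=0 chase 'c': 0 ⇒ 2;  out=∅∪out(2)=∅
  fail(15) 'aa': from fail(1)=0 chase 'a': 0 ⇒ 1;  out=∅∪out(1)={0}
  fail(4) 'ccc': from fail(3)=2 chase 'c': 2 ⇒ 3;  out={6}∪out(3)={6}
  fail(8) 'bab': from fail(7)=1 chase 'b': 1→0 ⇒ 6;  out=∅∪out(6)=∅
  fail(12) 'acc': from fail(11)=2 chase 'c': 2 ⇒ 3;  out=∅∪out(3)=∅
  fail(16) 'aab': from fail(15)=1 chase 'b': 1→0 ⇒ 6;  out=∅∪out(6)=∅
  fail(20) 'aac': from fail(15)=1 chase 'c': 1 ⇒ 11;  out=∅∪out(11)=∅
  fail(5) 'cccc': from fail(4)=3 chase 'c': 3 ⇒ 4;  out={1}∪out(4)={1,6}
  fail(9) 'babc': from fail(8)=6 chase 'c': 6→0 ⇒ 2;  out=∅∪out(2)=∅
  fail(13) 'accc': from fail(12)=3 chase 'c': 3 ⇒ 4;  out=∅∪out(4)={6}
  fail(17) 'aabc': from fail(16)=6 chase 'c': 6→0 ⇒ 2;  out=∅∪out(2)=∅
  fail(21) 'aaca': from fail(20)=11 chase 'a': 11→2→0 ⇒ 1;  out=∅∪out(1)={0}
  fail(10) 'babcb': from fail(9)=2 chase 'b': 2→0 ⇒ 6;  out={2}∪out(6)={2}
  fail(14) 'accca': from fail(13)=4 chase 'a': 4→3→2→0 ⇒ 1;  out={3}∪out(1)={0,3}
  fail(18) 'aabcc': from fail(17)=2 chase 'c': 2 ⇒ 3;  out=∅∪out(3)=∅
  fail(22) 'aacaa': from fail(21)=1 chase 'a': 1 ⇒ 15;  out=∅∪out(15)={0}
  fail(19) 'aabccb': from fail(18)=3 chase 'b': 3→2→0 ⇒ 6;  out={4}∪out(6)={4}
  fail(23) 'aacaab': from fail(22)=15 chase 'b': 15 ⇒ 16;  out={5}∪out(16)={5}

Text stream:
pos 0 'b': at 6
pos 1 'a': at 7  emit P0@[1:1]
pos 2 'b': at 8
pos 3 'c': at 9
pos 4 'b': at 10  emit P2@[0:4]
pos 5 'b': at 6 (fail-walked)
pos 6 'a': at 7  emit P0@[6:6]
pos 7 'b': at 8
pos 8 'c': at 9
pos 9 'b': at 10  emit P2@[5:9]
pos 10 'c': at 2 (fail-walked)
pos 11 'b': at 6 (fail-walked)
pos 12 'a': at 7  emit P0@[12:12]
pos 13 'a': at 15 (fail-walked)  emit P0@[13:13]
pos 14 'b': at 16
pos 15 'c': at 17
pos 16 'c': at 18
pos 17 'b': at 19  emit P4@[12:17]
pos 18 'c': at 2 (fail-walked)
pos 19 'c': at 3
pos 20 'c': at 4  emit P6@[18:20]
pos 21 'c': at 5  emit P1@[18:21],P6@[19:21]
pos 22 'a': at 1 (fail-walked)  emit P0@[22:22]
pos 23 'a': at 15  emit P0@[23:23]
pos 24 'c': at 20
pos 25 'c': at 12 (fail-walked)
pos 26 'c': at 13  emit P6@[24:26]
pos 27 'c': at 5 (fail-walked)  emit P1@[24:27],P6@[25:27]
pos 28 'c': at 5 (fail-walked)  emit P1@[25:28],P6@[26:28]
pos 29 'c': at 5 (fail-walked)  emit P1@[26:29],P6@[27:29]
pos 30 'a': at 1 (fail-walked)  emit P0@[30:30]
pos 31 'b': at 6 (fail-walked)
pos 32 'b': at 6 (fail-walked)
pos 33 'c': at 2 (fail-walked)
pos 34 'c': at 3
pos 35 'c': at 4  emit P6@[33:35]
pos 36 'a': at 1 (fail-walked)  emit P0@[36:36]
pos 37 'c': at 11
pos 38 'c': at 12
pos 39 'c': at 13  emit P6@[37:39]
pos 40 'a': at 14  emit P0@[40:40],P3@[36:40]
pos 41 'c': at 11 (fail-walked)
pos 42 'b': at 6 (fail-walked)
pos 43 'c': at 2 (fail-walked)
pos 44 'a': at 1 (fail-walked)  emit P0@[44:44]
pos 45 'a': at 15  emit P0@[45:45]
pos 46 'b': at 16
pos 47 'a': at 7 (fail-walked)  emit P0@[47:47]

All matches (sorted): [[1,0],[4,2],[6,0],[9,2],[12,0],[13,0],[17,4],[20,6],[21,1],[21,6],[22,0],[23,0],[26,6],[27,1],[27,6],[28,1],[28,6],[29,1],[29,6],[30,0],[35,6],[36,0],[39,6],[40,0],[40,3],[44,0],[45,0],[47,0]]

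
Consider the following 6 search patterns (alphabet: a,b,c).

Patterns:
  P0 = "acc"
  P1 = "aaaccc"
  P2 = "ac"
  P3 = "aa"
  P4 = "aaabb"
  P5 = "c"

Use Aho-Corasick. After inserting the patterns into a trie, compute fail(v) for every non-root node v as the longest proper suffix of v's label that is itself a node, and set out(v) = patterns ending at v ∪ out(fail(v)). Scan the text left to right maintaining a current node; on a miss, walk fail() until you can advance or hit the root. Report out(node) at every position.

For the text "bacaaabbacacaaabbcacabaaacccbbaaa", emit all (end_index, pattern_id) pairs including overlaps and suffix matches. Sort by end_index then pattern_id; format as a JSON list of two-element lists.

Construct AC machine:
Trie (insert patterns):
  n0 'ε': a→1 c→11
  n1 'a': a→4 c→2
  n2 'ac': c→3  ←P2
  n3 'acc': ·  ←P0
  n4 'aa': a→5  ←P3
  n5 'aaa': b→9 c→6
  n6 'aaac': c→7
  n7 'aaacc': c→8
  n8 'aaaccc': ·  ←P1
  n9 'aaab': b→10
  n10 'aaabb': ·  ←P4
  n11 'c': ·  ←P5

Failure links (BFS by depth):
  fail(1) 'a': from fail(0)=0 chase 'a': 0 ⇒ 0;  out=∅∪out(0)=∅
  fail(11) 'c': from fail(0)=0 chase 'c': 0 ⇒ 0;  out={5}∪out(0)={5}
  fail(2) 'ac': from fail(1)=0 chase 'c': 0 ⇒ 11;  out={2}∪out(11)={2,5}
  fail(4) 'aa': from fail(1)=0 chase 'a': 0 ⇒ 1;  out={3}∪out(1)={3}
  fail(3) 'acc': from fail(2)=11 chase 'c': 11→0 ⇒ 11;  out={0}∪out(11)={0,5}
  fail(5) 'aaa': from fail(4)=1 chase 'a': 1 ⇒ 4;  out=∅∪out(4)={3}
  fail(6) 'aaac': from fail(5)=4 chase 'c': 4→1 ⇒ 2;  out=∅∪out(2)={2,5}
  fail(9) 'aaab': from fail(5)=4 chase 'b': 4→1→0 ⇒ 0;  out=∅∪out(0)=∅
  fail(7) 'aaacc': from fail(6)=2 chase 'c': 2 ⇒ 3;  out=∅∪out(3)={0,5}
  fail(10) 'aaabb': from fail(9)=0 chase 'b': 0 ⇒ 0;  out={4}∪out(0)={4}
  fail(8) 'aaaccc': from fail(7)=3 chase 'c': 3→11→0 ⇒ 11;  out={1}∪out(11)={1,5}

Scan:
[0] read 'b'  n0⇒n0
[1] read 'a'  n0⇒n1
[2] read 'c'  n1⇒n2  → match P2@[1:2],P5@[2:2]
[3] read 'a'  n2⇒n1 (fail-walked)
[4] read 'a'  n1⇒n4  → match P3@[3:4]
[5] read 'a'  n4⇒n5  → match P3@[4:5]
[6] read 'b'  n5⇒n9
[7] read 'b'  n9⇒n10  → match P4@[3:7]
[8] read 'a'  n10⇒n1 (fail-walked)
[9] read 'c'  n1⇒n2  → match P2@[8:9],P5@[9:9]
[10] read 'a'  n2⇒n1 (fail-walked)
[11] read 'c'  n1⇒n2  → match P2@[10:11],P5@[11:11]
[12] read 'a'  n2⇒n1 (fail-walked)
[13] read 'a'  n1⇒n4  → match P3@[12:13]
[14] read 'a'  n4⇒n5  → match P3@[13:14]
[15] read 'b'  n5⇒n9
[16] read 'b'  n9⇒n10  → match P4@[12:16]
[17] read 'c'  n10⇒n11 (fail-walked)  → match P5@[17:17]
[18] read 'a'  n11⇒n1 (fail-walked)
[19] read 'c'  n1⇒n2  → match P2@[18:19],P5@[19:19]
[20] read 'a'  n2⇒n1 (fail-walked)
[21] read 'b'  n1⇒n0 (fail-walked)
[22] read 'a'  n0⇒n1
[23] read 'a'  n1⇒n4  → match P3@[22:23]
[24] read 'a'  n4⇒n5  → match P3@[23:24]
[25] read 'c'  n5⇒n6  → match P2@[24:25],P5@[25:25]
[26] read 'c'  n6⇒n7  → match P0@[24:26],P5@[26:26]
[27] read 'c'  n7⇒n8  → match P1@[22:27],P5@[27:27]
[28] read 'b'  n8⇒n0 (fail-walked)
[29] read 'b'  n0⇒n0
[30] read 'a'  n0⇒n1
[31] read 'a'  n1⇒n4  → match P3@[30:31]
[32] read 'a'  n4⇒n5  → match P3@[31:32]

Matches: [[2,2],[2,5],[4,3],[5,3],[7,4],[9,2],[9,5],[11,2],[11,5],[13,3],[14,3],[16,4],[17,5],[19,2],[19,5],[23,3],[24,3],[25,2],[25,5],[26,0],[26,5],[27,1],[27,5],[31,3],[32,3]]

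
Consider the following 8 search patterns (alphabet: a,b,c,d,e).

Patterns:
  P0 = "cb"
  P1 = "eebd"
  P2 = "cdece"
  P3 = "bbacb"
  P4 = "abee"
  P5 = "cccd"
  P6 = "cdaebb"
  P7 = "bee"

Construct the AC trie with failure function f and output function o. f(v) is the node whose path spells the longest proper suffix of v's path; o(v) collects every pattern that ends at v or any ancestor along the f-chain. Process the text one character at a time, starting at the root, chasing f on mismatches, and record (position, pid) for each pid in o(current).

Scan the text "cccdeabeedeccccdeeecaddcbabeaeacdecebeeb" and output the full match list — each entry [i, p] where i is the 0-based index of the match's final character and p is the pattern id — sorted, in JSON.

Build automaton:
Trie (insert patterns):
  0='ε' goto a→16 b→11 c→1 e→3
  1='c' goto b→2 c→20 d→7
  2='cb' goto ·  ←P0
  3='e' goto e→4
  4='ee' goto b→5
  5='eeb' goto d→6
  6='eebd' goto ·  ←P1
  7='cd' goto a→23 e→8
  8='cde' goto c→9
  9='cdec' goto e→10
  10='cdece' goto ·  ←P2
  11='b' goto b→12 e→27
  12='bb' goto a→13
  13='bba' goto c→14
  14='bbac' goto b→15
  15='bbacb' goto ·  ←P3
  16='a' goto b→17
  17='ab' goto e→18
  18='abe' goto e→19
  19='abee' goto ·  ←P4
  20='cc' goto c→21
  21='ccc' goto d→22
  22='cccd' goto ·  ←P5
  23='cda' goto e→24
  24='cdae' goto b→25
  25='cdaeb' goto b→26
  26='cdaebb' goto ·  ←P6
  27='be' goto e→28
  28='bee' goto ·  ←P7

BFS fail/out derivation:
  fail(1) 'c': from fail(0)=0 chase 'c': 0 ⇒ 0;  out=∅∪out(0)=∅
  fail(3) 'e': from fail(0)=0 chase 'e': 0 ⇒ 0;  out=∅∪out(0)=∅
  fail(11) 'b': from fail(0)=0 chase 'b': 0 ⇒ 0;  out=∅∪out(0)=∅
  fail(16) 'a': from fail(0)=0 chase 'a': 0 ⇒ 0;  out=∅∪out(0)=∅
  fail(2) 'cb': from fail(1)=0 chase 'b': 0 ⇒ 11;  out={0}∪out(11)={0}
  fail(4) 'ee': from fail(3)=0 chase 'e': 0 ⇒ 3;  out=∅∪out(3)=∅
  fail(7) 'cd': from fail(1)=0 chase 'd': 0 ⇒ 0;  out=∅∪out(0)=∅
  fail(12) 'bb': from fail(11)=0 chase 'b': 0 ⇒ 11;  out=∅∪out(11)=∅
  fail(17) 'ab': from fail(16)=0 chase 'b': 0 ⇒ 11;  out=∅∪out(11)=∅
  fail(20) 'cc': from fail(1)=0 chase 'c': 0 ⇒ 1;  out=∅∪out(1)=∅
  fail(27) 'be': from fail(11)=0 chase 'e': 0 ⇒ 3;  out=∅∪out(3)=∅
  fail(5) 'eeb': from fail(4)=3 chase 'b': 3→0 ⇒ 11;  out=∅∪out(11)=∅
  fail(8) 'cde': from fail(7)=0 chase 'e': 0 ⇒ 3;  out=∅∪out(3)=∅
  fail(13) 'bba': from fail(12)=11 chase 'a': 11→0 ⇒ 16;  out=∅∪out(16)=∅
  fail(18) 'abe': from fail(17)=11 chase 'e': 11 ⇒ 27;  out=∅∪out(27)=∅
  fail(21) 'ccc': from fail(20)=1 chase 'c': 1 ⇒ 20;  out=∅∪out(20)=∅
  fail(23) 'cda': from fail(7)=0 chase 'a': 0 ⇒ 16;  out=∅∪out(16)=∅
  fail(28) 'bee': from fail(27)=3 chase 'e': 3 ⇒ 4;  out={7}∪out(4)={7}
  fail(6) 'eebd': from fail(5)=11 chase 'd': 11→0 ⇒ 0;  out={1}∪out(0)={1}
  fail(9) 'cdec': from fail(8)=3 chase 'c': 3→0 ⇒ 1;  out=∅∪out(1)=∅
  fail(14) 'bbac': from fail(13)=16 chase 'c': 16→0 ⇒ 1;  out=∅∪out(1)=∅
  fail(19) 'abee': from fail(18)=27 chase 'e': 27 ⇒ 28;  out={4}∪out(28)={4,7}
  fail(22) 'cccd': from fail(21)=20 chase 'd': 20→1 ⇒ 7;  out={5}∪out(7)={5}
  fail(24) 'cdae': from fail(23)=16 chase 'e': 16→0 ⇒ 3;  out=∅∪out(3)=∅
  fail(10) 'cdece': from fail(9)=1 chase 'e': 1→0 ⇒ 3;  out={2}∪out(3)={2}
  fail(15) 'bbacb': from fail(14)=1 chase 'b': 1 ⇒ 2;  out={3}∪out(2)={0,3}
  fail(25) 'cdaeb': from fail(24)=3 chase 'b': 3→0 ⇒ 11;  out=∅∪out(11)=∅
  fail(26) 'cdaebb': from fail(25)=11 chase 'b': 11 ⇒ 12;  out={6}∪out(12)={6}

Scan:
i=0 'c': node 0→1
i=1 'c': node 1→20
i=2 'c': node 20→21
i=3 'd': node 21→22  ** P5@[0:3]
i=4 'e': node 22→8 (fail-walked)
i=5 'a': node 8→16 (fail-walked)
i=6 'b': node 16→17
i=7 'e': node 17→18
i=8 'e': node 18→19  ** P4@[5:8],P7@[6:8]
i=9 'd': node 19→0 (fail-walked)
i=10 'e': node 0→3
i=11 'c': node 3→1 (fail-walked)
i=12 'c': node 1→20
i=13 'c': node 20→21
i=14 'c': node 21→21 (fail-walked)
i=15 'd': node 21→22  ** P5@[12:15]
i=16 'e': node 22→8 (fail-walked)
i=17 'e': node 8→4 (fail-walked)
i=18 'e': node 4→4 (fail-walked)
i=19 'c': node 4→1 (fail-walked)
i=20 'a': node 1→16 (fail-walked)
i=21 'd': node 16→0 (fail-walked)
i=22 'd': node 0→0
i=23 'c': node 0→1
i=24 'b': node 1→2  ** P0@[23:24]
i=25 'a': node 2→16 (fail-walked)
i=26 'b': node 16→17
i=27 'e': node 17→18
i=28 'a': node 18→16 (fail-walked)
i=29 'e': node 16→3 (fail-walked)
i=30 'a': node 3→16 (fail-walked)
i=31 'c': node 16→1 (fail-walked)
i=32 'd': node 1→7
i=33 'e': node 7→8
i=34 'c': node 8→9
i=35 'e': node 9→10  ** P2@[31:35]
i=36 'b': node 10→11 (fail-walked)
i=37 'e': node 11→27
i=38 'e': node 27→28  ** P7@[36:38]
i=39 'b': node 28→5 (fail-walked)

All matches (sorted): [[3,5],[8,4],[8,7],[15,5],[24,0],[35,2],[38,7]]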